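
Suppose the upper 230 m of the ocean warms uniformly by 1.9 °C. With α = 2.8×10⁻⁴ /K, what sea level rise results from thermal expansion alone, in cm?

Δh = αΔT·H = 2.8×10⁻⁴ × 1.9 × 230 = 0.12236 m

about 12.2 cm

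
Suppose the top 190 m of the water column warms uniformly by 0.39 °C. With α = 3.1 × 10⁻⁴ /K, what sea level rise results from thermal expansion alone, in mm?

Δh = αΔT·H = 3.1×10⁻⁴ × 0.39 × 190 = 0.022971 m

Δh ≈ 23.0 mm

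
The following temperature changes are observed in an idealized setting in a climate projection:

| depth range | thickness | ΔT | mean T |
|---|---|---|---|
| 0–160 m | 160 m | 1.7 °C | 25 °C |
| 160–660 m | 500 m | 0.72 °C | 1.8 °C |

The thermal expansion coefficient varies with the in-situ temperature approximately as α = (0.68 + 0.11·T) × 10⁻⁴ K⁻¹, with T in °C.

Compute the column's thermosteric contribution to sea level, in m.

Layer 1: α = (0.68 + 0.11×25)×10⁻⁴ = 3.43×10⁻⁴ K⁻¹
Layer 2: α = (0.68 + 0.11×1.8)×10⁻⁴ = 0.878×10⁻⁴ K⁻¹
Layer 1: 160 × 1.7 × 3.43×10⁻⁴ = 0.093296 m
0.72 × 0.878×10⁻⁴ × 500 = 0.031608 m
Δh = 0.093296 + 0.031608 = 0.124904 m

0.125 m of thermosteric rise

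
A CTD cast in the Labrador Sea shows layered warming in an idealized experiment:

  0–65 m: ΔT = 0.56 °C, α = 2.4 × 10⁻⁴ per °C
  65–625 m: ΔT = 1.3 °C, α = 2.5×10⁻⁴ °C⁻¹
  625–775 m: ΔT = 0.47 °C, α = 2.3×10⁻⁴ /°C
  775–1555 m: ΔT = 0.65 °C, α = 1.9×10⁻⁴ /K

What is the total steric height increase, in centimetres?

0.56 × 65 × 2.4×10⁻⁴ = 0.008736 m
65–625 m: 2.5×10⁻⁴ × 1.3 × 560 = 0.18200 m
625–775 m: 0.47 × 2.3×10⁻⁴ × 150 = 0.016215 m
1.9×10⁻⁴ × 780 × 0.65 = 0.09633 m
Δh = 0.008736 + 0.18200 + 0.016215 + 0.09633 = 0.303281 m

about 30.3 cm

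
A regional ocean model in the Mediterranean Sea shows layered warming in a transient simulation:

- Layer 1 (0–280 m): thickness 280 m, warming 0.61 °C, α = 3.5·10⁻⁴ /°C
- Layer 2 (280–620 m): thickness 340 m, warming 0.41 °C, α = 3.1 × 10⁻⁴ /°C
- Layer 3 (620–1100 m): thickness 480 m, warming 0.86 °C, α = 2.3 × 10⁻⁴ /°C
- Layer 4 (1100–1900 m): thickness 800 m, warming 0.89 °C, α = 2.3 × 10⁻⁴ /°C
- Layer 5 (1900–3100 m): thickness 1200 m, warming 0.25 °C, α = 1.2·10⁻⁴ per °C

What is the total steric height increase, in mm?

0.61 × 280 × 3.5×10⁻⁴ = 0.05978 m
280–620 m: 0.41 × 3.1×10⁻⁴ × 340 = 0.043214 m
480 × 0.86 × 2.3×10⁻⁴ = 0.094944 m
1100–1900 m: 800 × 2.3×10⁻⁴ × 0.89 = 0.16376 m
Layer 5: 1.2×10⁻⁴ × 0.25 × 1200 = 0.03600 m
Δh = 0.05978 + 0.043214 + 0.094944 + 0.16376 + 0.03600 = 0.397698 m

398 mm of thermosteric rise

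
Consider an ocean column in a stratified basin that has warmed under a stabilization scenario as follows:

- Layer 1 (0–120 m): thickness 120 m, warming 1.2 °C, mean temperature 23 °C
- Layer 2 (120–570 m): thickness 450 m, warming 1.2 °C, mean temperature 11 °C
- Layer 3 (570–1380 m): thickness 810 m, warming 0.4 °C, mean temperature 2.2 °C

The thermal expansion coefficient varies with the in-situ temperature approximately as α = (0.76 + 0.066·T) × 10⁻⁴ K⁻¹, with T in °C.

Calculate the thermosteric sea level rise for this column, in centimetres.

Layer 1: α = (0.76 + 0.066×23)×10⁻⁴ = 2.278×10⁻⁴ K⁻¹
Layer 2: α = (0.76 + 0.066×11)×10⁻⁴ = 1.486×10⁻⁴ K⁻¹
Layer 3: α = (0.76 + 0.066×2.2)×10⁻⁴ = 0.9052×10⁻⁴ K⁻¹
120 × 1.2 × 2.278×10⁻⁴ = 0.0328032 m
1.486×10⁻⁴ × 1.2 × 450 = 0.080244 m
Layer 3: 0.4 × 810 × 0.9052×10⁻⁴ = 0.02932848 m
Δh = 0.0328032 + 0.080244 + 0.02932848 = 0.14237568 m

Δh ≈ 14.2 cm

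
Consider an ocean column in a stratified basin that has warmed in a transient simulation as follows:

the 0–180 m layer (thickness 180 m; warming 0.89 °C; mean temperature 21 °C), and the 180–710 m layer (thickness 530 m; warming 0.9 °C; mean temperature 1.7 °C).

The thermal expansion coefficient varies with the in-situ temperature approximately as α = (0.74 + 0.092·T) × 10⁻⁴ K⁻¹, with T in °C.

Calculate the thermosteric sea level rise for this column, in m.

Layer 1: α = (0.74 + 0.092×21)×10⁻⁴ = 2.672×10⁻⁴ K⁻¹
Layer 2: α = (0.74 + 0.092×1.7)×10⁻⁴ = 0.8964×10⁻⁴ K⁻¹
2.672×10⁻⁴ × 180 × 0.89 = 0.04280544 m
180–710 m: 0.9 × 530 × 0.8964×10⁻⁴ = 0.04275828 m
Δh = 0.04280544 + 0.04275828 = 0.08556372 m

0.0856 m of thermosteric rise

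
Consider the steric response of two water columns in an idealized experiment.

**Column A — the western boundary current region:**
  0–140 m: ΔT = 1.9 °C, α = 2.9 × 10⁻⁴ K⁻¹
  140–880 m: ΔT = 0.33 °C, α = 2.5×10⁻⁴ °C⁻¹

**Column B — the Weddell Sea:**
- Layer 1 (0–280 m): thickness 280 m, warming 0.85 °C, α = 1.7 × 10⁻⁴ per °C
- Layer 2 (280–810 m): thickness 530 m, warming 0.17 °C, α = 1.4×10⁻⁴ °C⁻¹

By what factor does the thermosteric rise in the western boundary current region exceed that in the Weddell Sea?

A 0–140 m: 2.9×10⁻⁴ × 140 × 1.9 = 0.07714 m
A 2.5×10⁻⁴ × 0.33 × 740 = 0.06105 m
A total: 0.13819 m
B 0–280 m: 280 × 1.7×10⁻⁴ × 0.85 = 0.04046 m
B 280–810 m: 0.17 × 530 × 1.4×10⁻⁴ = 0.012614 m
B total: 0.053074 m
Ratio: 0.13819 / 0.053074 ≈ 2.604

≈ 2.60×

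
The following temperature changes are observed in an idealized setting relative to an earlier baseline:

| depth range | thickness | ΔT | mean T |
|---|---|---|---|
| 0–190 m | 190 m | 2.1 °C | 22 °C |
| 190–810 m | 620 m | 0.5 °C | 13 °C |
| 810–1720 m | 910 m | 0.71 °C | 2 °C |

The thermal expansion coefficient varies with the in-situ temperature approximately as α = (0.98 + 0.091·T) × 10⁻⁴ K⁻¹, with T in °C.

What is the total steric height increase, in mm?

Layer 1: α = (0.98 + 0.091×22)×10⁻⁴ = 2.982×10⁻⁴ K⁻¹
Layer 2: α = (0.98 + 0.091×13)×10⁻⁴ = 2.163×10⁻⁴ K⁻¹
Layer 3: α = (0.98 + 0.091×2)×10⁻⁴ = 1.162×10⁻⁴ K⁻¹
2.982×10⁻⁴ × 2.1 × 190 = 0.1189818 m
0.5 × 620 × 2.163×10⁻⁴ = 0.067053 m
810–1720 m: 910 × 1.162×10⁻⁴ × 0.71 = 0.07507682 m
Δh = 0.1189818 + 0.067053 + 0.07507682 = 0.26111162 m ≈ 261 mm

261 mm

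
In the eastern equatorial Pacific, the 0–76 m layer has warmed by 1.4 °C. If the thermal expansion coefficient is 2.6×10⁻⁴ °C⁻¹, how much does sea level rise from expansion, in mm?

Δh = αΔT·H = 2.6×10⁻⁴ × 1.4 × 76 = 0.027664 m

Δh = 27.7 mm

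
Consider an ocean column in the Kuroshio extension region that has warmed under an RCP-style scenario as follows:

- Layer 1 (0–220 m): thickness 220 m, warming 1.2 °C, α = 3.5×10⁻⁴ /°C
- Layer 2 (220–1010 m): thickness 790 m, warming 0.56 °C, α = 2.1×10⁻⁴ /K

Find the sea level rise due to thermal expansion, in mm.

about 185 mm

Layer 1: 3.5×10⁻⁴ × 220 × 1.2 = 0.09240 m
Layer 2: 790 × 2.1×10⁻⁴ × 0.56 = 0.092904 m
Δh = 0.09240 + 0.092904 = 0.185304 m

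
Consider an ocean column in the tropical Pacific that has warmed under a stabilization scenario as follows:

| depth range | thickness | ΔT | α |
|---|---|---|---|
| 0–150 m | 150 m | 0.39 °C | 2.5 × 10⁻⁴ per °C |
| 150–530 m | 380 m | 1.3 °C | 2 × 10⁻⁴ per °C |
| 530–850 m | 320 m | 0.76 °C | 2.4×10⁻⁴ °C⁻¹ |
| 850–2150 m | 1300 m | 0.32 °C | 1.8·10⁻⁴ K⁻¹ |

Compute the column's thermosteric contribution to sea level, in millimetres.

0–150 m: 150 × 0.39 × 2.5×10⁻⁴ = 0.014625 m
Layer 2: 2×10⁻⁴ × 1.3 × 380 = 0.09880 m
Layer 3: 2.4×10⁻⁴ × 320 × 0.76 = 0.058368 m
Layer 4: 0.32 × 1300 × 1.8×10⁻⁴ = 0.07488 m
Δh = 0.014625 + 0.09880 + 0.058368 + 0.07488 = 0.246673 m ≈ 247 mm

247 mm of thermosteric rise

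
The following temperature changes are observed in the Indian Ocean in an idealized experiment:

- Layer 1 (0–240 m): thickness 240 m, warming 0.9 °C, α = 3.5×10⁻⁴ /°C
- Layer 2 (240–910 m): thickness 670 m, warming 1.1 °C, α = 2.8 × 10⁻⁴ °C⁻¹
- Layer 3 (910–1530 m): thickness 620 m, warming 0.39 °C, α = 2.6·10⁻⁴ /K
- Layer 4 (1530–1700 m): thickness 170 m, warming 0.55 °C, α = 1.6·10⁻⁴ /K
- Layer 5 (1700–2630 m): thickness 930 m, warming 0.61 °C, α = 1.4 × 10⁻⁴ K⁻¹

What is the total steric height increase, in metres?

about 0.439 m

0–240 m: 240 × 3.5×10⁻⁴ × 0.9 = 0.07560 m
240–910 m: 1.1 × 2.8×10⁻⁴ × 670 = 0.20636 m
Layer 3: 620 × 0.39 × 2.6×10⁻⁴ = 0.062868 m
0.55 × 1.6×10⁻⁴ × 170 = 0.01496 m
930 × 1.4×10⁻⁴ × 0.61 = 0.079422 m
Δh = 0.07560 + 0.20636 + 0.062868 + 0.01496 + 0.079422 = 0.43921 m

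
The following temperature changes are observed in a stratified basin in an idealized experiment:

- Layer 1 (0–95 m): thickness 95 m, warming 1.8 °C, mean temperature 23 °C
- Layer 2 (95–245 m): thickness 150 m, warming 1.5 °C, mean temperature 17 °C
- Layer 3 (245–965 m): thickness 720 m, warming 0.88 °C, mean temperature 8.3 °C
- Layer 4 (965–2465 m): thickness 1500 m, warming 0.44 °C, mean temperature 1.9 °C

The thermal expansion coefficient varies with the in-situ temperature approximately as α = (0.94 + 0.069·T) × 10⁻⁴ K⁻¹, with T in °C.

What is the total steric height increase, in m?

0.257 m

Layer 1: α = (0.94 + 0.069×23)×10⁻⁴ = 2.527×10⁻⁴ K⁻¹
Layer 2: α = (0.94 + 0.069×17)×10⁻⁴ = 2.113×10⁻⁴ K⁻¹
Layer 3: α = (0.94 + 0.069×8.3)×10⁻⁴ = 1.5127×10⁻⁴ K⁻¹
Layer 4: α = (0.94 + 0.069×1.9)×10⁻⁴ = 1.0711×10⁻⁴ K⁻¹
95 × 1.8 × 2.527×10⁻⁴ = 0.0432117 m
95–245 m: 150 × 1.5 × 2.113×10⁻⁴ = 0.0475425 m
1.5127×10⁻⁴ × 720 × 0.88 = 0.095844672 m
Layer 4: 1.0711×10⁻⁴ × 0.44 × 1500 = 0.0706926 m
Δh = 0.0432117 + 0.0475425 + 0.095844672 + 0.0706926 = 0.257291472 m ≈ 0.257 m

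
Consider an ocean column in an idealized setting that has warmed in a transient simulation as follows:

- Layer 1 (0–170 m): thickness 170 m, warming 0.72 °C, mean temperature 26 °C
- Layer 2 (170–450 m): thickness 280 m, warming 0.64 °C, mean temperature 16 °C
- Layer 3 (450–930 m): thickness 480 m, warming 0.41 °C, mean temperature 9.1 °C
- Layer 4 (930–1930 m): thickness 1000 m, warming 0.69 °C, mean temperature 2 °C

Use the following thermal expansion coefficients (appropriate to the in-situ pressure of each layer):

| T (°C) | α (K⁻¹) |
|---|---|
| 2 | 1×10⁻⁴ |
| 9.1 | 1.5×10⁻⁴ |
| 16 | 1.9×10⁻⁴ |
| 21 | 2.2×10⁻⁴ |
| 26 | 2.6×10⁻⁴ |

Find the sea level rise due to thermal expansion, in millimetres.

Layer 1 at 26 °C → α = 2.6×10⁻⁴ K⁻¹
Layer 2 at 16 °C → α = 1.9×10⁻⁴ K⁻¹
Layer 3 at 9.1 °C → α = 1.5×10⁻⁴ K⁻¹
Layer 4 at 2 °C → α = 1×10⁻⁴ K⁻¹
0–170 m: 0.72 × 170 × 2.6×10⁻⁴ = 0.031824 m
170–450 m: 0.64 × 1.9×10⁻⁴ × 280 = 0.034048 m
Layer 3: 1.5×10⁻⁴ × 0.41 × 480 = 0.02952 m
Layer 4: 1000 × 0.69 × 1×10⁻⁴ = 0.06900 m
Δh = 0.031824 + 0.034048 + 0.02952 + 0.06900 = 0.164392 m

Δh = 164 mm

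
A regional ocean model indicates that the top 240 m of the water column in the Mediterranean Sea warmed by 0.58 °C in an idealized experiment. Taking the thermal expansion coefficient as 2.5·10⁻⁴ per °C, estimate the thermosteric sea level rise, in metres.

Δh ≈ 0.035 m

Δh = αΔT·H = 2.5×10⁻⁴ × 0.58 × 240 = 0.03480 m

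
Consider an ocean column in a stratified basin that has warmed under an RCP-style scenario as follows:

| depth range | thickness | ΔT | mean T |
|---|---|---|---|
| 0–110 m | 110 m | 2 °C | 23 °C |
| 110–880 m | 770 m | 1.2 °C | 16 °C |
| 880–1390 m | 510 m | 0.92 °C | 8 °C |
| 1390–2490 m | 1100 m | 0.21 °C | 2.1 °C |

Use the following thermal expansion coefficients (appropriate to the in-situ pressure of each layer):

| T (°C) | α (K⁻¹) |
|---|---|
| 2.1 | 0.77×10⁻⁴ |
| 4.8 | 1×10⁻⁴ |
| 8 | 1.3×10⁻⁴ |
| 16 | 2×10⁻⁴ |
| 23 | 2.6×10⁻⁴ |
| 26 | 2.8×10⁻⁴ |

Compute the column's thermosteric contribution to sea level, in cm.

Layer 1 at 23 °C → α = 2.6×10⁻⁴ K⁻¹
Layer 2 at 16 °C → α = 2×10⁻⁴ K⁻¹
Layer 3 at 8 °C → α = 1.3×10⁻⁴ K⁻¹
Layer 4 at 2.1 °C → α = 0.77×10⁻⁴ K⁻¹
0–110 m: 2.6×10⁻⁴ × 2 × 110 = 0.05720 m
1.2 × 770 × 2×10⁻⁴ = 0.18480 m
880–1390 m: 0.92 × 1.3×10⁻⁴ × 510 = 0.060996 m
0.77×10⁻⁴ × 0.21 × 1100 = 0.017787 m
Δh = 0.05720 + 0.18480 + 0.060996 + 0.017787 = 0.320783 m ≈ 32 cm

32 cm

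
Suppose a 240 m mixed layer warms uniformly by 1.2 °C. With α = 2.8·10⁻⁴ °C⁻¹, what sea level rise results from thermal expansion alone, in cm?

8.06 cm

Δh = αΔT·H = 2.8×10⁻⁴ × 1.2 × 240 = 0.08064 m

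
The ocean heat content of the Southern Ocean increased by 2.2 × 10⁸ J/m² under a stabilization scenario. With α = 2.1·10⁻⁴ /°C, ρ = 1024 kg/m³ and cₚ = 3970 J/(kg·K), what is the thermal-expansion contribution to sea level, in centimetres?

about 1.14 cm

Δh = αQ/(ρcₚ) = 2.1×10⁻⁴ × 2.2×10⁸ / (1024 × 3970) ≈ 0.011365 m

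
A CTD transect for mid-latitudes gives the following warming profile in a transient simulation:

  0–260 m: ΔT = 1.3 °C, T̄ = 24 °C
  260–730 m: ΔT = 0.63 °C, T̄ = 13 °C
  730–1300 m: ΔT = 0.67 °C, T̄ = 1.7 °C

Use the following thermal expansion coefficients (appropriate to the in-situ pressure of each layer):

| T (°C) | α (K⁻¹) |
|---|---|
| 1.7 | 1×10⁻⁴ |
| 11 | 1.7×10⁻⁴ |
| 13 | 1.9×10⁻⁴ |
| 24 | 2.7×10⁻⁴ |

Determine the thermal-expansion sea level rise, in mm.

Δh ≈ 186 mm

Layer 1 at 24 °C → α = 2.7×10⁻⁴ K⁻¹
Layer 2 at 13 °C → α = 1.9×10⁻⁴ K⁻¹
Layer 3 at 1.7 °C → α = 1×10⁻⁴ K⁻¹
Layer 1: 1.3 × 2.7×10⁻⁴ × 260 = 0.09126 m
260–730 m: 0.63 × 470 × 1.9×10⁻⁴ = 0.056259 m
730–1300 m: 1×10⁻⁴ × 0.67 × 570 = 0.03819 m
Δh = 0.09126 + 0.056259 + 0.03819 = 0.185709 m ≈ 186 mm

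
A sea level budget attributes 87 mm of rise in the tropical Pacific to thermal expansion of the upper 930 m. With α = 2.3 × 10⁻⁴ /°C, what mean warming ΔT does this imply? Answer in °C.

ΔT ≈ 0.41 °C

ΔT = Δh/(αH) = 0.087 / (2.3×10⁻⁴ × 930) ≈ 0.4067 °C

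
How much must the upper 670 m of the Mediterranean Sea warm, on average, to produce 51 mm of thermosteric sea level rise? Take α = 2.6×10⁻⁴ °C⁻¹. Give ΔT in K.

ΔT = Δh/(αH) = 0.051 / (2.6×10⁻⁴ × 670) ≈ 0.2928 K

0.293 K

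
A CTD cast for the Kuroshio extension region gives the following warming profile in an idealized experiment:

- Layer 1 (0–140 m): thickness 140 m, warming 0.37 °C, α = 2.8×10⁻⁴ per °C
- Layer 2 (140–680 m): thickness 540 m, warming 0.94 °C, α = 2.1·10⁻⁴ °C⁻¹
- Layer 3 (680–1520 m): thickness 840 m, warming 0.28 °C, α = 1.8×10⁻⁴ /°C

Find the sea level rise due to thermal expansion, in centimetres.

16.3 cm of thermosteric rise

0–140 m: 0.37 × 2.8×10⁻⁴ × 140 = 0.014504 m
140–680 m: 2.1×10⁻⁴ × 540 × 0.94 = 0.106596 m
680–1520 m: 1.8×10⁻⁴ × 840 × 0.28 = 0.042336 m
Δh = 0.014504 + 0.106596 + 0.042336 = 0.163436 m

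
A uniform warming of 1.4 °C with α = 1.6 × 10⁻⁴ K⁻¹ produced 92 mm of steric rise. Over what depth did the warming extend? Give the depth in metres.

about 410 m

H = Δh/(αΔT) = 0.092 / (1.6×10⁻⁴ × 1.4) ≈ 410.7 m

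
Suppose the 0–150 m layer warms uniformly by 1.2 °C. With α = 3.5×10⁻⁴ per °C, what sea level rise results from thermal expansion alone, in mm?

Δh = 63.0 mm

Δh = αΔT·H = 3.5×10⁻⁴ × 1.2 × 150 = 0.06300 m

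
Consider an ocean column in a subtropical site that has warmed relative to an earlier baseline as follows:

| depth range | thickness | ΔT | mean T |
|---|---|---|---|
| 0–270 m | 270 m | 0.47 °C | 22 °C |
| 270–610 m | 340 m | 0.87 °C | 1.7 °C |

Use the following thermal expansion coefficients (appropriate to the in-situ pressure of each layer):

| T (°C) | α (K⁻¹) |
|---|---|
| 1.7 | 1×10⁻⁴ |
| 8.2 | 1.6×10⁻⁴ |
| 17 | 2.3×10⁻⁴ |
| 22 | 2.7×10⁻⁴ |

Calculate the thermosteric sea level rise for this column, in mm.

64 mm

Layer 1 at 22 °C → α = 2.7×10⁻⁴ K⁻¹
Layer 2 at 1.7 °C → α = 1×10⁻⁴ K⁻¹
Layer 1: 0.47 × 270 × 2.7×10⁻⁴ = 0.034263 m
Layer 2: 1×10⁻⁴ × 0.87 × 340 = 0.02958 m
Δh = 0.034263 + 0.02958 = 0.063843 m ≈ 64 mm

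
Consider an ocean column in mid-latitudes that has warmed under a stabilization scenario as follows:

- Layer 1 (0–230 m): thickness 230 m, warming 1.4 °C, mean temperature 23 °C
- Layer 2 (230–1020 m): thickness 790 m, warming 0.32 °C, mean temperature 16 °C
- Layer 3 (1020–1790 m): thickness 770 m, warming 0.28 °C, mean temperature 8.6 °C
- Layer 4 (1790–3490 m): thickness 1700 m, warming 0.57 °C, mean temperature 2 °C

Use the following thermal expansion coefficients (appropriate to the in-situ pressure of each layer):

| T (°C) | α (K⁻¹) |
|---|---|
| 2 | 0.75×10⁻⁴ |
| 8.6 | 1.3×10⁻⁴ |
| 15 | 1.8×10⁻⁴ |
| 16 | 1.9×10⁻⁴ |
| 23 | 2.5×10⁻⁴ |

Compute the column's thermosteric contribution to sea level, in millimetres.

about 229 mm

Layer 1 at 23 °C → α = 2.5×10⁻⁴ K⁻¹
Layer 2 at 16 °C → α = 1.9×10⁻⁴ K⁻¹
Layer 3 at 8.6 °C → α = 1.3×10⁻⁴ K⁻¹
Layer 4 at 2 °C → α = 0.75×10⁻⁴ K⁻¹
Layer 1: 2.5×10⁻⁴ × 1.4 × 230 = 0.08050 m
Layer 2: 1.9×10⁻⁴ × 790 × 0.32 = 0.048032 m
1020–1790 m: 0.28 × 1.3×10⁻⁴ × 770 = 0.028028 m
Layer 4: 0.57 × 0.75×10⁻⁴ × 1700 = 0.072675 m
Δh = 0.08050 + 0.048032 + 0.028028 + 0.072675 = 0.229235 m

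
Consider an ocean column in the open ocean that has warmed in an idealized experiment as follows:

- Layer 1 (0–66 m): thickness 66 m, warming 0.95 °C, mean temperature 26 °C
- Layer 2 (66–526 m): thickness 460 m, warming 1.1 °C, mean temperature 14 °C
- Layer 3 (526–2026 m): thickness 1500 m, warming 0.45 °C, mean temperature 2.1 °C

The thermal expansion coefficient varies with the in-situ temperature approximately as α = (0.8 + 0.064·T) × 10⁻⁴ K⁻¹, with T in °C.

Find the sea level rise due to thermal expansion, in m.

Layer 1: α = (0.8 + 0.064×26)×10⁻⁴ = 2.464×10⁻⁴ K⁻¹
Layer 2: α = (0.8 + 0.064×14)×10⁻⁴ = 1.696×10⁻⁴ K⁻¹
Layer 3: α = (0.8 + 0.064×2.1)×10⁻⁴ = 0.9344×10⁻⁴ K⁻¹
0.95 × 2.464×10⁻⁴ × 66 = 0.01544928 m
1.1 × 460 × 1.696×10⁻⁴ = 0.0858176 m
1500 × 0.9344×10⁻⁴ × 0.45 = 0.063072 m
Δh = 0.01544928 + 0.0858176 + 0.063072 = 0.16433888 m

about 0.16 m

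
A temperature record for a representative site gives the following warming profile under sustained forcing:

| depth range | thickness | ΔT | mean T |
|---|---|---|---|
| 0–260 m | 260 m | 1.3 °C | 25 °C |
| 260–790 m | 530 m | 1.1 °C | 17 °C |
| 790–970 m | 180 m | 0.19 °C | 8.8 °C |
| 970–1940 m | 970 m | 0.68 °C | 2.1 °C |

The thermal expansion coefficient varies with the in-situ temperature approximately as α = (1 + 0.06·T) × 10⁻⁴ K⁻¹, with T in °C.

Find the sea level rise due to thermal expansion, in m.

Layer 1: α = (1 + 0.06×25)×10⁻⁴ = 2.5×10⁻⁴ K⁻¹
Layer 2: α = (1 + 0.06×17)×10⁻⁴ = 2.02×10⁻⁴ K⁻¹
Layer 3: α = (1 + 0.06×8.8)×10⁻⁴ = 1.528×10⁻⁴ K⁻¹
Layer 4: α = (1 + 0.06×2.1)×10⁻⁴ = 1.126×10⁻⁴ K⁻¹
Layer 1: 1.3 × 2.5×10⁻⁴ × 260 = 0.08450 m
Layer 2: 1.1 × 530 × 2.02×10⁻⁴ = 0.117766 m
180 × 1.528×10⁻⁴ × 0.19 = 0.00522576 m
970–1940 m: 1.126×10⁻⁴ × 970 × 0.68 = 0.07427096 m
Δh = 0.08450 + 0.117766 + 0.00522576 + 0.07427096 = 0.28176272 m

0.282 m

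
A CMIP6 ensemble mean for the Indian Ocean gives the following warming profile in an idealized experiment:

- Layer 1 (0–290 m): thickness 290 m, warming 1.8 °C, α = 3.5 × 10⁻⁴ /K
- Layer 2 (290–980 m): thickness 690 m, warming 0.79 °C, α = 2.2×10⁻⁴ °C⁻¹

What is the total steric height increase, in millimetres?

Layer 1: 3.5×10⁻⁴ × 1.8 × 290 = 0.18270 m
290–980 m: 0.79 × 690 × 2.2×10⁻⁴ = 0.119922 m
Δh = 0.18270 + 0.119922 = 0.302622 m

303 mm of thermosteric rise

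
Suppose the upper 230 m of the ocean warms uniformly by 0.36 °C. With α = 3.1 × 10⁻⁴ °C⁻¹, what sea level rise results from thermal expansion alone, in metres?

Δh = αΔT·H = 3.1×10⁻⁴ × 0.36 × 230 = 0.025668 m

Δh = 0.0257 m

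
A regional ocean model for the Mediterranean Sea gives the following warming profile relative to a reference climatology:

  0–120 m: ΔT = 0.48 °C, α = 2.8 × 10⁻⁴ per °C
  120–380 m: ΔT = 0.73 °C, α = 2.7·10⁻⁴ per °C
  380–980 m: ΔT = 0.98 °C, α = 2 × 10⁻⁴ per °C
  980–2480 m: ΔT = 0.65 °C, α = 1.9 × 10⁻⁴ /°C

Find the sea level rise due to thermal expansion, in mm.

Layer 1: 2.8×10⁻⁴ × 0.48 × 120 = 0.016128 m
Layer 2: 260 × 2.7×10⁻⁴ × 0.73 = 0.051246 m
0.98 × 2×10⁻⁴ × 600 = 0.11760 m
Layer 4: 1.9×10⁻⁴ × 0.65 × 1500 = 0.18525 m
Δh = 0.016128 + 0.051246 + 0.11760 + 0.18525 = 0.370224 m

370 mm of thermosteric rise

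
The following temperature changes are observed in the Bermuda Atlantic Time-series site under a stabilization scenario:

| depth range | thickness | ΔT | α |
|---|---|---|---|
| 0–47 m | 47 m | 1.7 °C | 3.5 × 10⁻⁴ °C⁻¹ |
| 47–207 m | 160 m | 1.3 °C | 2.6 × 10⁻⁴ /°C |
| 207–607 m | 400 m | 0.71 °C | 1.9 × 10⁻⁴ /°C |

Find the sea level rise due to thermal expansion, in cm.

1.7 × 3.5×10⁻⁴ × 47 = 0.027965 m
47–207 m: 160 × 2.6×10⁻⁴ × 1.3 = 0.05408 m
207–607 m: 0.71 × 400 × 1.9×10⁻⁴ = 0.05396 m
Δh = 0.027965 + 0.05408 + 0.05396 = 0.136005 m ≈ 13.6 cm

Δh ≈ 13.6 cm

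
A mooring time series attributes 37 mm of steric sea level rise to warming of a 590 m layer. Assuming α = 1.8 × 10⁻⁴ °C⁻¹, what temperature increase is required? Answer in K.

about 0.35 K

ΔT = Δh/(αH) = 0.037 / (1.8×10⁻⁴ × 590) ≈ 0.3484 K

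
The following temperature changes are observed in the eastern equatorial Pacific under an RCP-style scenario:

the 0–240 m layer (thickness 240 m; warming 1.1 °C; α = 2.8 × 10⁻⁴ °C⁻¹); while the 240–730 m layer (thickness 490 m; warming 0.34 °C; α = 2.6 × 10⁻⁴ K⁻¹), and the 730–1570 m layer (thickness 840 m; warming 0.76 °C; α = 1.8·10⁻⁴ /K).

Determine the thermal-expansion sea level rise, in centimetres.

23.2 cm of thermosteric rise

0–240 m: 2.8×10⁻⁴ × 240 × 1.1 = 0.07392 m
Layer 2: 2.6×10⁻⁴ × 0.34 × 490 = 0.043316 m
730–1570 m: 840 × 0.76 × 1.8×10⁻⁴ = 0.114912 m
Δh = 0.07392 + 0.043316 + 0.114912 = 0.232148 m ≈ 23.2 cm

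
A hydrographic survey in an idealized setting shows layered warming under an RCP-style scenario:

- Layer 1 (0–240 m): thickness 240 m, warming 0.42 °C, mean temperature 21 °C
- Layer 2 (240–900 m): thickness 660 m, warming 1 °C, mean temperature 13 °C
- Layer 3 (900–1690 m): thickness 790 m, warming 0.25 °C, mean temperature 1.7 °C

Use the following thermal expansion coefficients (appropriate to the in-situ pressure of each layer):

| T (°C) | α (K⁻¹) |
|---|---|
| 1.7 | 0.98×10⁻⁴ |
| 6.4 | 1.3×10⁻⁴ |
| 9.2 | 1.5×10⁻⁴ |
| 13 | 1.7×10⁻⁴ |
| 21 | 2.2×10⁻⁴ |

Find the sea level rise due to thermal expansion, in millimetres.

Layer 1 at 21 °C → α = 2.2×10⁻⁴ K⁻¹
Layer 2 at 13 °C → α = 1.7×10⁻⁴ K⁻¹
Layer 3 at 1.7 °C → α = 0.98×10⁻⁴ K⁻¹
0.42 × 2.2×10⁻⁴ × 240 = 0.022176 m
240–900 m: 660 × 1 × 1.7×10⁻⁴ = 0.11220 m
Layer 3: 790 × 0.98×10⁻⁴ × 0.25 = 0.019355 m
Δh = 0.022176 + 0.11220 + 0.019355 = 0.153731 m ≈ 154 mm

Δh ≈ 154 mm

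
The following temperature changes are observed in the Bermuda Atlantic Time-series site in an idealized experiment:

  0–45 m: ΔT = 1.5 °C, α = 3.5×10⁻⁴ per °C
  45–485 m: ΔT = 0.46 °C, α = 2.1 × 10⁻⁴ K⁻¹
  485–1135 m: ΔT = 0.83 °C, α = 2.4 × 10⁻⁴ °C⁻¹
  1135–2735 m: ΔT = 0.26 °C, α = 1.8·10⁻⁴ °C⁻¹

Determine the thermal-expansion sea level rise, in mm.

Layer 1: 3.5×10⁻⁴ × 1.5 × 45 = 0.023625 m
Layer 2: 2.1×10⁻⁴ × 0.46 × 440 = 0.042504 m
2.4×10⁻⁴ × 650 × 0.83 = 0.12948 m
1.8×10⁻⁴ × 0.26 × 1600 = 0.07488 m
Δh = 0.023625 + 0.042504 + 0.12948 + 0.07488 = 0.270489 m ≈ 270 mm

270 mm of thermosteric rise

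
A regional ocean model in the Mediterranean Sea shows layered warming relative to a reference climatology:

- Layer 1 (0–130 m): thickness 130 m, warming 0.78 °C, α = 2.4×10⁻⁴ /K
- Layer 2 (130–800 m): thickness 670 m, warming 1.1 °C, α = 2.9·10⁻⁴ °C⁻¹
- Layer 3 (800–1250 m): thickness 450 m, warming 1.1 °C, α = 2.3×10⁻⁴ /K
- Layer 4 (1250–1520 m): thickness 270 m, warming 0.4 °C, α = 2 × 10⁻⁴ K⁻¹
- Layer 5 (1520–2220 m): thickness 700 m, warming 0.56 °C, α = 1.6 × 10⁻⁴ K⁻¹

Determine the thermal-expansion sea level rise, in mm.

436 mm of thermosteric rise

0–130 m: 2.4×10⁻⁴ × 0.78 × 130 = 0.024336 m
Layer 2: 2.9×10⁻⁴ × 670 × 1.1 = 0.21373 m
Layer 3: 2.3×10⁻⁴ × 1.1 × 450 = 0.11385 m
270 × 0.4 × 2×10⁻⁴ = 0.02160 m
1.6×10⁻⁴ × 700 × 0.56 = 0.06272 m
Δh = 0.024336 + 0.21373 + 0.11385 + 0.02160 + 0.06272 = 0.436236 m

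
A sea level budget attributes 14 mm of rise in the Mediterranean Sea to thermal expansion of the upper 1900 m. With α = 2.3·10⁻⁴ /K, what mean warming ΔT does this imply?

about 0.032 K

ΔT = Δh/(αH) = 0.014 / (2.3×10⁻⁴ × 1900) ≈ 0.03204 K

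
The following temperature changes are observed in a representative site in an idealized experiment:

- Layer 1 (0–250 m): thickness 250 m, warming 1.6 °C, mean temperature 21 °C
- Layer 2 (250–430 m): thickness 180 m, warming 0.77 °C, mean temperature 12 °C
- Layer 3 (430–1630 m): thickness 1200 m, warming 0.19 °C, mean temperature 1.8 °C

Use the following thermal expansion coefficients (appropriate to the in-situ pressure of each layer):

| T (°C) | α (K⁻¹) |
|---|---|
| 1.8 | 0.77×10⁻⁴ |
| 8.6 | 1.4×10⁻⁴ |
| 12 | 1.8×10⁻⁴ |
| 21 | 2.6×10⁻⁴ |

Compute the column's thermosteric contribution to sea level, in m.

Layer 1 at 21 °C → α = 2.6×10⁻⁴ K⁻¹
Layer 2 at 12 °C → α = 1.8×10⁻⁴ K⁻¹
Layer 3 at 1.8 °C → α = 0.77×10⁻⁴ K⁻¹
0–250 m: 2.6×10⁻⁴ × 1.6 × 250 = 0.10400 m
Layer 2: 180 × 0.77 × 1.8×10⁻⁴ = 0.024948 m
0.77×10⁻⁴ × 1200 × 0.19 = 0.017556 m
Δh = 0.10400 + 0.024948 + 0.017556 = 0.146504 m

0.15 m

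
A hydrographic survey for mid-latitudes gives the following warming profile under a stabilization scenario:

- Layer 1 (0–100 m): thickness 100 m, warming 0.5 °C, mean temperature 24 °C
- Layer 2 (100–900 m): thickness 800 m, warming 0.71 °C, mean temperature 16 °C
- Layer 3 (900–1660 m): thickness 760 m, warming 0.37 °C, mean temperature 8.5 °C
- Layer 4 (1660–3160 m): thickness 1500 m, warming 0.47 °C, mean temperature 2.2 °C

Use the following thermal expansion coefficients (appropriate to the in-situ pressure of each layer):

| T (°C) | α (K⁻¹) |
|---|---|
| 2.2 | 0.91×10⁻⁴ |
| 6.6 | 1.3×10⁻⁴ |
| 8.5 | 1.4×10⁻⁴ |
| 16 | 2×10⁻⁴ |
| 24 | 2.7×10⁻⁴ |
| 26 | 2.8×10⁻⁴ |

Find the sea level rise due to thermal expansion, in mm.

Layer 1 at 24 °C → α = 2.7×10⁻⁴ K⁻¹
Layer 2 at 16 °C → α = 2×10⁻⁴ K⁻¹
Layer 3 at 8.5 °C → α = 1.4×10⁻⁴ K⁻¹
Layer 4 at 2.2 °C → α = 0.91×10⁻⁴ K⁻¹
2.7×10⁻⁴ × 100 × 0.5 = 0.01350 m
2×10⁻⁴ × 0.71 × 800 = 0.11360 m
900–1660 m: 1.4×10⁻⁴ × 0.37 × 760 = 0.039368 m
1660–3160 m: 0.91×10⁻⁴ × 1500 × 0.47 = 0.064155 m
Δh = 0.01350 + 0.11360 + 0.039368 + 0.064155 = 0.230623 m

230 mm of thermosteric rise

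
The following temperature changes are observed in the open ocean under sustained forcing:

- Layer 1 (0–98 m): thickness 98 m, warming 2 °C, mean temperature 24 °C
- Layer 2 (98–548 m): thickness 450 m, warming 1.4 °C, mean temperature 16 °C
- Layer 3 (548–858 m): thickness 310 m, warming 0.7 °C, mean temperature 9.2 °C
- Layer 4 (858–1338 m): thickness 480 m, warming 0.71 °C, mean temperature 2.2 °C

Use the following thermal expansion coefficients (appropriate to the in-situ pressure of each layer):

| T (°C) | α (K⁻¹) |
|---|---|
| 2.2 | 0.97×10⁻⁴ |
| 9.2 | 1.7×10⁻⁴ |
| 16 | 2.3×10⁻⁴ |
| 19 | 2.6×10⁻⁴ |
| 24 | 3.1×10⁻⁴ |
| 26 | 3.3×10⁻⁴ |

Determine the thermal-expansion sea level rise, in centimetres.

Δh ≈ 27.6 cm

Layer 1 at 24 °C → α = 3.1×10⁻⁴ K⁻¹
Layer 2 at 16 °C → α = 2.3×10⁻⁴ K⁻¹
Layer 3 at 9.2 °C → α = 1.7×10⁻⁴ K⁻¹
Layer 4 at 2.2 °C → α = 0.97×10⁻⁴ K⁻¹
98 × 3.1×10⁻⁴ × 2 = 0.06076 m
Layer 2: 2.3×10⁻⁴ × 1.4 × 450 = 0.14490 m
548–858 m: 0.7 × 1.7×10⁻⁴ × 310 = 0.03689 m
858–1338 m: 480 × 0.97×10⁻⁴ × 0.71 = 0.0330576 m
Δh = 0.06076 + 0.14490 + 0.03689 + 0.0330576 = 0.2756076 m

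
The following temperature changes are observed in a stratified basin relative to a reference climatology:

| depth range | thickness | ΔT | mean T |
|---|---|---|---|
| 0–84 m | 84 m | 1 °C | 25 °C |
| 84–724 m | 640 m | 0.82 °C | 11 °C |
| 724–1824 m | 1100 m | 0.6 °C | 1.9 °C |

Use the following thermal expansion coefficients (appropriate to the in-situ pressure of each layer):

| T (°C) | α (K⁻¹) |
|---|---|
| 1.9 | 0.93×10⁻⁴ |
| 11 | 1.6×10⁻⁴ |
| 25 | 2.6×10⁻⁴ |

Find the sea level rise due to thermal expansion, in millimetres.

Layer 1 at 25 °C → α = 2.6×10⁻⁴ K⁻¹
Layer 2 at 11 °C → α = 1.6×10⁻⁴ K⁻¹
Layer 3 at 1.9 °C → α = 0.93×10⁻⁴ K⁻¹
Layer 1: 84 × 1 × 2.6×10⁻⁴ = 0.02184 m
Layer 2: 1.6×10⁻⁴ × 0.82 × 640 = 0.083968 m
724–1824 m: 0.93×10⁻⁴ × 0.6 × 1100 = 0.06138 m
Δh = 0.02184 + 0.083968 + 0.06138 = 0.167188 m ≈ 167 mm

167 mm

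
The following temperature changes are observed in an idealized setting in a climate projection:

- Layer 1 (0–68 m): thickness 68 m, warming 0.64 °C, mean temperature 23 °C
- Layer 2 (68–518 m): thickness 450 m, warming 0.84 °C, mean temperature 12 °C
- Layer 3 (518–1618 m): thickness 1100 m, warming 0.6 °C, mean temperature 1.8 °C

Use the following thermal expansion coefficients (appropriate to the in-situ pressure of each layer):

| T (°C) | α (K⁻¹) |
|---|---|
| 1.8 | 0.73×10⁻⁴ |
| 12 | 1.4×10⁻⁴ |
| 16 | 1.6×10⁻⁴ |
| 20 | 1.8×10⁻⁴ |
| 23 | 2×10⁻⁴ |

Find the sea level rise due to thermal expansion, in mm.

Layer 1 at 23 °C → α = 2×10⁻⁴ K⁻¹
Layer 2 at 12 °C → α = 1.4×10⁻⁴ K⁻¹
Layer 3 at 1.8 °C → α = 0.73×10⁻⁴ K⁻¹
0–68 m: 0.64 × 2×10⁻⁴ × 68 = 0.008704 m
1.4×10⁻⁴ × 0.84 × 450 = 0.05292 m
518–1618 m: 0.6 × 0.73×10⁻⁴ × 1100 = 0.04818 m
Δh = 0.008704 + 0.05292 + 0.04818 = 0.109804 m ≈ 110 mm

110 mm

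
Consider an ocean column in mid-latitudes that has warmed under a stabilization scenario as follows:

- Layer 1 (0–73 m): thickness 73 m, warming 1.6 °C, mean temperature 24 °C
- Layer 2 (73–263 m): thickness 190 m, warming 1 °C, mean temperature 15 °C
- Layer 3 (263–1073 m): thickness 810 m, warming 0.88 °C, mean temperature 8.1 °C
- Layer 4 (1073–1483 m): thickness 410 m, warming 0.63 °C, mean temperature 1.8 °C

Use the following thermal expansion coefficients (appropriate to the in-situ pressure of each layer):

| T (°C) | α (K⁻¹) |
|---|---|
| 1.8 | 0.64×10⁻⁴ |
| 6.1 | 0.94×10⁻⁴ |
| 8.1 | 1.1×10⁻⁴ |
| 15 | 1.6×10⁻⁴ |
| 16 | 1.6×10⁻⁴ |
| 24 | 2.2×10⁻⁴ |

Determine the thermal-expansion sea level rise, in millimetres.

Layer 1 at 24 °C → α = 2.2×10⁻⁴ K⁻¹
Layer 2 at 15 °C → α = 1.6×10⁻⁴ K⁻¹
Layer 3 at 8.1 °C → α = 1.1×10⁻⁴ K⁻¹
Layer 4 at 1.8 °C → α = 0.64×10⁻⁴ K⁻¹
0–73 m: 73 × 1.6 × 2.2×10⁻⁴ = 0.025696 m
73–263 m: 190 × 1 × 1.6×10⁻⁴ = 0.03040 m
810 × 1.1×10⁻⁴ × 0.88 = 0.078408 m
0.63 × 410 × 0.64×10⁻⁴ = 0.0165312 m
Δh = 0.025696 + 0.03040 + 0.078408 + 0.0165312 = 0.1510352 m ≈ 150 mm

Δh = 150 mm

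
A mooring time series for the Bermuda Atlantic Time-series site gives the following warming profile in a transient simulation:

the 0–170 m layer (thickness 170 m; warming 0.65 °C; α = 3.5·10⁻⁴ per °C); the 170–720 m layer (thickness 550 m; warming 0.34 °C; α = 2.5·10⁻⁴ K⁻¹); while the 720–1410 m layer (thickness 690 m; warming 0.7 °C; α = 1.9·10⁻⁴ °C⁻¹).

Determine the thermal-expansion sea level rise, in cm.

0–170 m: 3.5×10⁻⁴ × 170 × 0.65 = 0.038675 m
0.34 × 550 × 2.5×10⁻⁴ = 0.04675 m
Layer 3: 0.7 × 1.9×10⁻⁴ × 690 = 0.09177 m
Δh = 0.038675 + 0.04675 + 0.09177 = 0.177195 m ≈ 18 cm

Δh = 18 cm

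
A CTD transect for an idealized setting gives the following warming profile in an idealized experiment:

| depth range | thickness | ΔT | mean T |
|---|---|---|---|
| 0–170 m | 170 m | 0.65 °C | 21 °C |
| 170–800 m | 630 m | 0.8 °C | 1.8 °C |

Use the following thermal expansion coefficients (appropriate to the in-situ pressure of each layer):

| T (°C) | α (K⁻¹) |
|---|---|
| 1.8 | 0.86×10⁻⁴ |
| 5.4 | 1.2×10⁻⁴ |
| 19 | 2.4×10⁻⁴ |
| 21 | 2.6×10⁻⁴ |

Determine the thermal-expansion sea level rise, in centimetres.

Layer 1 at 21 °C → α = 2.6×10⁻⁴ K⁻¹
Layer 2 at 1.8 °C → α = 0.86×10⁻⁴ K⁻¹
Layer 1: 0.65 × 2.6×10⁻⁴ × 170 = 0.02873 m
0.8 × 630 × 0.86×10⁻⁴ = 0.043344 m
Δh = 0.02873 + 0.043344 = 0.072074 m ≈ 7.21 cm

7.21 cm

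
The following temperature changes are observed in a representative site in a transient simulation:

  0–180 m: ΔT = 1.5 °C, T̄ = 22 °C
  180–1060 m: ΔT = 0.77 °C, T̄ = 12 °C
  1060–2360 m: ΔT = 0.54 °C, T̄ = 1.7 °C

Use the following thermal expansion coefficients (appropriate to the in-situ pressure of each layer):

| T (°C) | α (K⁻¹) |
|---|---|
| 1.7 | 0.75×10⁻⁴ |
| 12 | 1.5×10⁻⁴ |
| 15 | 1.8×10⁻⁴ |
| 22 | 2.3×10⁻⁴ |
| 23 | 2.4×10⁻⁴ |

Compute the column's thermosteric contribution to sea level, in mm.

about 220 mm

Layer 1 at 22 °C → α = 2.3×10⁻⁴ K⁻¹
Layer 2 at 12 °C → α = 1.5×10⁻⁴ K⁻¹
Layer 3 at 1.7 °C → α = 0.75×10⁻⁴ K⁻¹
Layer 1: 1.5 × 2.3×10⁻⁴ × 180 = 0.06210 m
Layer 2: 1.5×10⁻⁴ × 0.77 × 880 = 0.10164 m
1060–2360 m: 0.75×10⁻⁴ × 0.54 × 1300 = 0.05265 m
Δh = 0.06210 + 0.10164 + 0.05265 = 0.21639 m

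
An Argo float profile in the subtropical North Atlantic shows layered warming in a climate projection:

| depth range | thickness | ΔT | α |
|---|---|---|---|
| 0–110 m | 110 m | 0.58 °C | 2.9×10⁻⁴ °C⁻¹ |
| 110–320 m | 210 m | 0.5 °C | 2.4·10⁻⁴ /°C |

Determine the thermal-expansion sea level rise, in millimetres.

0–110 m: 0.58 × 2.9×10⁻⁴ × 110 = 0.018502 m
2.4×10⁻⁴ × 0.5 × 210 = 0.02520 m
Δh = 0.018502 + 0.02520 = 0.043702 m ≈ 44 mm

Δh ≈ 44 mm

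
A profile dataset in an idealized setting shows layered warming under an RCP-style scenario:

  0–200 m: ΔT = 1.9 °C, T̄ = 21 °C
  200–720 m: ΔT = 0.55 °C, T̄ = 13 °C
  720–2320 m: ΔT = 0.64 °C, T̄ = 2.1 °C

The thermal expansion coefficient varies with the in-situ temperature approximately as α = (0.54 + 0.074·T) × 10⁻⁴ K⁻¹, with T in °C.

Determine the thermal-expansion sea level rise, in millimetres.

194 mm

Layer 1: α = (0.54 + 0.074×21)×10⁻⁴ = 2.094×10⁻⁴ K⁻¹
Layer 2: α = (0.54 + 0.074×13)×10⁻⁴ = 1.502×10⁻⁴ K⁻¹
Layer 3: α = (0.54 + 0.074×2.1)×10⁻⁴ = 0.6954×10⁻⁴ K⁻¹
2.094×10⁻⁴ × 200 × 1.9 = 0.079572 m
200–720 m: 520 × 0.55 × 1.502×10⁻⁴ = 0.0429572 m
0.64 × 1600 × 0.6954×10⁻⁴ = 0.07120896 m
Δh = 0.079572 + 0.0429572 + 0.07120896 = 0.19373816 m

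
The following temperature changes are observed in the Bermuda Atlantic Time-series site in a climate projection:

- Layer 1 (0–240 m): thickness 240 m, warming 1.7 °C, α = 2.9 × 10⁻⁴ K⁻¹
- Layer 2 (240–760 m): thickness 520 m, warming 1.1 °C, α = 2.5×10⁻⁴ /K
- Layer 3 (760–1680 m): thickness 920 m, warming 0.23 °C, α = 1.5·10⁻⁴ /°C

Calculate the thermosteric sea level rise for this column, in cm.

Layer 1: 2.9×10⁻⁴ × 1.7 × 240 = 0.11832 m
Layer 2: 1.1 × 2.5×10⁻⁴ × 520 = 0.14300 m
760–1680 m: 1.5×10⁻⁴ × 0.23 × 920 = 0.03174 m
Δh = 0.11832 + 0.14300 + 0.03174 = 0.29306 m

about 29.3 cm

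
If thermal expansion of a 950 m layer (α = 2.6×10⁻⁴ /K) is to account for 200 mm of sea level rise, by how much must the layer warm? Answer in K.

0.810 K

ΔT = Δh/(αH) = 0.2 / (2.6×10⁻⁴ × 950) ≈ 0.8097 K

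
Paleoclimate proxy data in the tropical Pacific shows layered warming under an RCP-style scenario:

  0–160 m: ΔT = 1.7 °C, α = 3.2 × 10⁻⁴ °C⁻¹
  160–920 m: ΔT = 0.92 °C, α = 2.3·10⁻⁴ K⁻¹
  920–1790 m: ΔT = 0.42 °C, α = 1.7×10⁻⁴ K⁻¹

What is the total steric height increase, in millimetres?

Δh = 310 mm

Layer 1: 1.7 × 160 × 3.2×10⁻⁴ = 0.08704 m
Layer 2: 2.3×10⁻⁴ × 0.92 × 760 = 0.160816 m
920–1790 m: 870 × 0.42 × 1.7×10⁻⁴ = 0.062118 m
Δh = 0.08704 + 0.160816 + 0.062118 = 0.309974 m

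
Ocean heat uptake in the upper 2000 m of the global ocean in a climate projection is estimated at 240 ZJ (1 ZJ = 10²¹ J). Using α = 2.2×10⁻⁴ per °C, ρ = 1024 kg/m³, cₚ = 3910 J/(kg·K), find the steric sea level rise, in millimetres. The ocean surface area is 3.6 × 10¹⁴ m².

37 mm of thermosteric rise

Per unit area: Q = 240×10²¹ / (3.6×10¹⁴) ≈ 6.667×10⁸ J/m²
Δh = αQ/(ρcₚ) = 2.2×10⁻⁴ × 6.667×10⁸ / (1024 × 3910) ≈ 0.036633 m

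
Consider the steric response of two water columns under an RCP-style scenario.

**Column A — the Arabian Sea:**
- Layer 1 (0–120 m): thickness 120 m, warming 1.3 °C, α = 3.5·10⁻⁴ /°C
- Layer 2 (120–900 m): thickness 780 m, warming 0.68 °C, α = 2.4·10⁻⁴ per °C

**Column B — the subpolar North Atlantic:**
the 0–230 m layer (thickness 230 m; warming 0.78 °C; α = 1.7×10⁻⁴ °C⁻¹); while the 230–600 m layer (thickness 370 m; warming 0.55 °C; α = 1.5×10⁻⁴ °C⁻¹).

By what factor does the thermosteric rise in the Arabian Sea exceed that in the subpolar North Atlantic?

A 1.3 × 120 × 3.5×10⁻⁴ = 0.05460 m
A 120–900 m: 0.68 × 2.4×10⁻⁴ × 780 = 0.127296 m
A total: 0.181896 m
B Layer 1: 230 × 0.78 × 1.7×10⁻⁴ = 0.030498 m
B 1.5×10⁻⁴ × 370 × 0.55 = 0.030525 m
B total: 0.061023 m
Ratio: 0.181896 / 0.061023 ≈ 2.981

a factor of 2.98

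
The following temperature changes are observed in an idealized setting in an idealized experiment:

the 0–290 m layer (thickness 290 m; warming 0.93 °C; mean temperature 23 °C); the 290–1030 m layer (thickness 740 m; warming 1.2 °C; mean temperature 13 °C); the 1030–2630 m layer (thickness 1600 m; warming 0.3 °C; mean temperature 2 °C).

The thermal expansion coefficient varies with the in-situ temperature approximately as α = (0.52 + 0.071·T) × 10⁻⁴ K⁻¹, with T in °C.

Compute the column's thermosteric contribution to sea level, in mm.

Δh = 218 mm

Layer 1: α = (0.52 + 0.071×23)×10⁻⁴ = 2.153×10⁻⁴ K⁻¹
Layer 2: α = (0.52 + 0.071×13)×10⁻⁴ = 1.443×10⁻⁴ K⁻¹
Layer 3: α = (0.52 + 0.071×2)×10⁻⁴ = 0.662×10⁻⁴ K⁻¹
0–290 m: 290 × 0.93 × 2.153×10⁻⁴ = 0.05806641 m
290–1030 m: 1.2 × 1.443×10⁻⁴ × 740 = 0.1281384 m
0.662×10⁻⁴ × 1600 × 0.3 = 0.031776 m
Δh = 0.05806641 + 0.1281384 + 0.031776 = 0.21798081 m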